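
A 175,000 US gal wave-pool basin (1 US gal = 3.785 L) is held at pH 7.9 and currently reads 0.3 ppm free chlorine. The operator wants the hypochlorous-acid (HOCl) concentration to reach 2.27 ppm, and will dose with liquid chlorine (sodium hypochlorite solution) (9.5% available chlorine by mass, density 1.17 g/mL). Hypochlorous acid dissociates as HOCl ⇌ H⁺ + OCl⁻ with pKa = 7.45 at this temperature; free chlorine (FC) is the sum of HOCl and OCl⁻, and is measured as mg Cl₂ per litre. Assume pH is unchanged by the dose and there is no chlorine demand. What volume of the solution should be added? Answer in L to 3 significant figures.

49.9 L

Volume: 175,000 US gal × 3.785 L/gal = 662,375 L.
[OCl⁻]/[HOCl] = 10^(pH − pKa) = 10^(7.9 − 7.45) = 2.818; fraction as HOCl = 1/(1 + 2.818) = 0.2619.
Free chlorine required for 2.27 ppm HOCl: 2.27 / 0.2619 = 8.668 ppm.
FC to add: 8.668 − 0.3 = 8.368 mg/L as Cl₂.
Cl₂ equivalent: 8.368 mg/L × 662,375 L = 5543 g.
Product at 9.5% available Cl: 5543 / 0.095 = 58,340 g.
Volume: 58,340 g ÷ 1.17 g/mL = 49,870 mL.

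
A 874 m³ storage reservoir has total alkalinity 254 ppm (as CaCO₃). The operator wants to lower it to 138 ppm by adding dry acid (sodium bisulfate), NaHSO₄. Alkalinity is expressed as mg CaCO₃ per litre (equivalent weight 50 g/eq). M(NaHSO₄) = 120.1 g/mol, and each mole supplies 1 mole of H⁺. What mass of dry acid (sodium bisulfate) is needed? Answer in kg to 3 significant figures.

Volume: 874 m³ = 874,000 L.
Alkalinity to neutralize: (254 − 138) = 116 mg/L as CaCO₃ × 874,000 L = 101,400 g as CaCO₃.
Equivalents of H⁺ required: 101,400 ÷ 50 g/eq = 2028 eq = 2028 mol NaHSO₄.
Mass of NaHSO₄: 2028 × 120.1 = 243,500 g.

244 kg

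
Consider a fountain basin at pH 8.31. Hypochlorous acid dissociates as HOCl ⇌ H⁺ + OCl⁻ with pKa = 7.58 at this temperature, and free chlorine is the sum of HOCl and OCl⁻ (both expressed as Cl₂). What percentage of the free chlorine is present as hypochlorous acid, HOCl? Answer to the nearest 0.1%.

15.7%

[OCl⁻]/[HOCl] = 10^(pH − pKa) = 10^(8.31 − 7.58) = 10^0.73 = 5.37.
Fraction as HOCl = 1 / (1 + 5.37) = 0.157.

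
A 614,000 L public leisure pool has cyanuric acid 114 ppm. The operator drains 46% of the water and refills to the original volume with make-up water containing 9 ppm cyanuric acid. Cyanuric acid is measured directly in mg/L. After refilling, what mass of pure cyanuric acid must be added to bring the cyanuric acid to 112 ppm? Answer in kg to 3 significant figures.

28.4 kg

After draining 46% and refilling: 114 × 0.54 + 9 × 0.46 = 65.7 ppm.
Deficit to target: 112 − 65.7 = 46.3 mg/L.
Mass: 46.3 mg/L × 614,000 L = 28,430 g cyanuric acid.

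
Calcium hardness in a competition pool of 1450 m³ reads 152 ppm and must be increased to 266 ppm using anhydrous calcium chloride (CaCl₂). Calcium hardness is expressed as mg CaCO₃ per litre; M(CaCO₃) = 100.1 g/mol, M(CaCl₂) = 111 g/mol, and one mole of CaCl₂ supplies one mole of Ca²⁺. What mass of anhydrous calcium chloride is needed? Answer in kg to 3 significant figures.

Volume: 1450 m³ = 1,450,000 L.
Hardness to add: (266 − 152) = 114 mg/L as CaCO₃ × 1,450,000 L = 165,300 g as CaCO₃.
Moles of Ca²⁺ (1 mol Ca²⁺ ≡ 1 mol CaCO₃): 165,300 / 100.1 g/mol = 1651 mol.
Mass of CaCl₂: 1651 × 111 = 183,300 g.

183 kg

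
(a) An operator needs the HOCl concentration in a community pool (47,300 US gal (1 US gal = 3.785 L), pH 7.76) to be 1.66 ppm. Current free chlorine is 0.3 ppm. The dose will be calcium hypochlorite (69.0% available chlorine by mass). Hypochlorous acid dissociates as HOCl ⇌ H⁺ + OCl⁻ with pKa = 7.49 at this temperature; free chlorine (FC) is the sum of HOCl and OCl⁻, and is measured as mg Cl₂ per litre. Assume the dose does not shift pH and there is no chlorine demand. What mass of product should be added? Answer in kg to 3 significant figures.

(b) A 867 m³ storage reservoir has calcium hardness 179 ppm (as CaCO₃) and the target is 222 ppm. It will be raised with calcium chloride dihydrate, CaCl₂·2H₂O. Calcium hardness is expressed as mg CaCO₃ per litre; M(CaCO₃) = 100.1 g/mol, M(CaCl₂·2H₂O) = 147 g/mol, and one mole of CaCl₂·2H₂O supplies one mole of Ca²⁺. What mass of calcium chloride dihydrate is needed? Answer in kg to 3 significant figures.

(a) 1.15 kg; (b) 54.7 kg

(a) Volume: 47,300 US gal × 3.785 L/gal = 179,030 L.
(a) [OCl⁻]/[HOCl] = 10^(pH − pKa) = 10^(7.76 − 7.49) = 1.862; fraction as HOCl = 1/(1 + 1.862) = 0.3494.
(a) Free chlorine required for 1.66 ppm HOCl: 1.66 / 0.3494 = 4.751 ppm.
(a) FC to add: 4.751 − 0.3 = 4.451 mg/L as Cl₂.
(a) Cl₂ equivalent: 4.451 mg/L × 179,030 L = 796.9 g.
(a) Product at 69.0% available Cl: 796.9 / 0.69 = 1155 g.

(b) Volume: 867 m³ = 867,000 L.
(b) Hardness to add: (222 − 179) = 43 mg/L as CaCO₃ × 867,000 L = 37,280 g as CaCO₃.
(b) Moles of Ca²⁺ (1 mol Ca²⁺ ≡ 1 mol CaCO₃): 37,280 / 100.1 g/mol = 372.4 mol.
(b) Mass of CaCl₂·2H₂O: 372.4 × 147 = 54,750 g.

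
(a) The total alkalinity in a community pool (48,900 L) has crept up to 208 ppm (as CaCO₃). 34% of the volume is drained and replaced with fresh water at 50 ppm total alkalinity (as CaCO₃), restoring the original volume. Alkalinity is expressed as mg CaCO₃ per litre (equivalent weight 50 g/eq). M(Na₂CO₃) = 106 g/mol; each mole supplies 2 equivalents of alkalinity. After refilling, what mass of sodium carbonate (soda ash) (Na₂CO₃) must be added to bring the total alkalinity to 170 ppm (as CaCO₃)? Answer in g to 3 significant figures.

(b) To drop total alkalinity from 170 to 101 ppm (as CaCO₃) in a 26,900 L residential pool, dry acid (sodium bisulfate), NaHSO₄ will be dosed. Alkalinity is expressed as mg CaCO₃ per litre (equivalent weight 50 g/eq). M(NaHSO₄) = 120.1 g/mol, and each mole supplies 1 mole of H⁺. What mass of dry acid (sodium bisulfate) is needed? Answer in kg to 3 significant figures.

(a) 815 g; (b) 4.46 kg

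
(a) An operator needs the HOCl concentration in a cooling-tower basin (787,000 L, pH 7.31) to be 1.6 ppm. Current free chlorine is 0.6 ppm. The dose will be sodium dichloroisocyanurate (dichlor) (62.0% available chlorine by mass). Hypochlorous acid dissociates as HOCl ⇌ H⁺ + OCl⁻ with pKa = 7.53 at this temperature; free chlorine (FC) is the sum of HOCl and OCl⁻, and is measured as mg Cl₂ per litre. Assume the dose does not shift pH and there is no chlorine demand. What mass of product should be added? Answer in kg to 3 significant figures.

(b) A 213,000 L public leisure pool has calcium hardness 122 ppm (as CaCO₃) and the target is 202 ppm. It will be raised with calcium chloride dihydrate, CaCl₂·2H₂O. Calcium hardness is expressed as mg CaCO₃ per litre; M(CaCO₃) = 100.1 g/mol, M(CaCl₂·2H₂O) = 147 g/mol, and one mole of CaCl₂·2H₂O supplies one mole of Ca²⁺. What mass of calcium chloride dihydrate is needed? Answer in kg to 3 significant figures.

(a) 2.49 kg; (b) 25.0 kg

(a) [OCl⁻]/[HOCl] = 10^(pH − pKa) = 10^(7.31 − 7.53) = 0.6026; fraction as HOCl = 1/(1 + 0.6026) = 0.624.
(a) Free chlorine required for 1.6 ppm HOCl: 1.6 / 0.624 = 2.564 ppm.
(a) FC to add: 2.564 − 0.6 = 1.964 mg/L as Cl₂.
(a) Cl₂ equivalent: 1.964 mg/L × 787,000 L = 1546 g.
(a) Product at 62.0% available Cl: 1546 / 0.62 = 2493 g.

(b) Hardness to add: (202 − 122) = 80 mg/L as CaCO₃ × 213,000 L = 17,040 g as CaCO₃.
(b) Moles of Ca²⁺ (1 mol Ca²⁺ ≡ 1 mol CaCO₃): 17,040 / 100.1 g/mol = 170.2 mol.
(b) Mass of CaCl₂·2H₂O: 170.2 × 147 = 25,020 g.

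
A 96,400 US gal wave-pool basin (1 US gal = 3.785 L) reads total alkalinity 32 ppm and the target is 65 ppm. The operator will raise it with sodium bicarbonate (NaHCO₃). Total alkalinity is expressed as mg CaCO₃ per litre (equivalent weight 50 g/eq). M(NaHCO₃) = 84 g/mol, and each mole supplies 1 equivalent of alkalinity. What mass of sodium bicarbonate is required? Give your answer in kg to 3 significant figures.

20.2 kg

Volume: 96,400 US gal × 3.785 L/gal = 364,874 L.
Alkalinity to add: (65 − 32) = 33 mg/L as CaCO₃ × 364,874 L = 12,040 g as CaCO₃.
Equivalents: 12,040 g ÷ 50 g/eq = 240.8 eq.
NaHCO₃ supplies 1 eq per mole → 240.8 mol.
Mass: 240.8 mol × 84 g/mol = 20,230 g.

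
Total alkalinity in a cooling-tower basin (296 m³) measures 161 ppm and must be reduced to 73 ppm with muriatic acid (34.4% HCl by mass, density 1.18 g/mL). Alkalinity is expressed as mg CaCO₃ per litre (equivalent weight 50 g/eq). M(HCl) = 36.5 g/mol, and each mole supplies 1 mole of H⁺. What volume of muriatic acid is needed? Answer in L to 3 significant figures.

Volume: 296 m³ = 296,000 L.
Alkalinity to neutralize: (161 − 73) = 88 mg/L as CaCO₃ × 296,000 L = 26,050 g as CaCO₃.
Equivalents of H⁺ required: 26,050 ÷ 50 g/eq = 521 eq = 521 mol HCl.
Mass of HCl: 521 × 36.5 = 19,020 g.
Mass of 34.4% solution: 19,020 / 0.344 = 55,280 g.
Volume: 55,280 g ÷ 1.18 g/mL = 46,840 mL.

46.8 L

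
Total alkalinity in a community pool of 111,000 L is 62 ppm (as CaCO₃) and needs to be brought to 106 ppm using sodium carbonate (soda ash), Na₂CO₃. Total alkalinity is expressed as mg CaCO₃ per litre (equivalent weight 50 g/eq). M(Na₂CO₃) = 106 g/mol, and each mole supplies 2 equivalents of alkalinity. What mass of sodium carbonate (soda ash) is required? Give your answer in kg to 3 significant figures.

5.18 kg

Alkalinity to add: (106 − 62) = 44 mg/L as CaCO₃ × 111,000 L = 4884 g as CaCO₃.
Equivalents: 4884 g ÷ 50 g/eq = 97.68 eq.
Each mole of Na₂CO₃ supplies 2 eq, so 97.68 / 2 = 48.84 mol.
Mass: 48.84 mol × 106 g/mol = 5177 g.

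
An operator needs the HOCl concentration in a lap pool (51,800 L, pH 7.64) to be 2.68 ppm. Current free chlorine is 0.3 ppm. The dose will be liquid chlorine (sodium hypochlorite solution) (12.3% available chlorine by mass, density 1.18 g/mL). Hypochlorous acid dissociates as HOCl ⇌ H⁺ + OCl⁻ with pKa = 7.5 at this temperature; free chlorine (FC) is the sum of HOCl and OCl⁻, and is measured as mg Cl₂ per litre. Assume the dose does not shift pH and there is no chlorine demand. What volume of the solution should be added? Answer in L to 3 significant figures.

[OCl⁻]/[HOCl] = 10^(pH − pKa) = 10^(7.64 − 7.5) = 1.38; fraction as HOCl = 1/(1 + 1.38) = 0.4201.
Free chlorine required for 2.68 ppm HOCl: 2.68 / 0.4201 = 6.379 ppm.
FC to add: 6.379 − 0.3 = 6.079 mg/L as Cl₂.
Cl₂ equivalent: 6.079 mg/L × 51,800 L = 314.9 g.
Product at 12.3% available Cl: 314.9 / 0.123 = 2560 g.
Volume: 2560 g ÷ 1.18 g/mL = 2170 mL.

2.17 L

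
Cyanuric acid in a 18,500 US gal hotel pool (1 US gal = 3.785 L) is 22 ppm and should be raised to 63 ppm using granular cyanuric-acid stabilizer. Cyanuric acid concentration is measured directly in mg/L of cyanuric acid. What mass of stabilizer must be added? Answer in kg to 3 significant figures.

2.87 kg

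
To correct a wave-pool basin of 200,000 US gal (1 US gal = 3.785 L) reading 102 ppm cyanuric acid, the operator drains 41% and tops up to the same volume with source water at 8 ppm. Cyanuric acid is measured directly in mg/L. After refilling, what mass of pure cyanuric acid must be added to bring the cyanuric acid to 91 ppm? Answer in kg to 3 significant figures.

Volume: 200,000 US gal × 3.785 L/gal = 757,000 L.
After draining 41% and refilling: 102 × 0.59 + 8 × 0.41 = 63.46 ppm.
Deficit to target: 91 − 63.46 = 27.54 mg/L.
Mass: 27.54 mg/L × 757,000 L = 20,850 g cyanuric acid.

20.8 kg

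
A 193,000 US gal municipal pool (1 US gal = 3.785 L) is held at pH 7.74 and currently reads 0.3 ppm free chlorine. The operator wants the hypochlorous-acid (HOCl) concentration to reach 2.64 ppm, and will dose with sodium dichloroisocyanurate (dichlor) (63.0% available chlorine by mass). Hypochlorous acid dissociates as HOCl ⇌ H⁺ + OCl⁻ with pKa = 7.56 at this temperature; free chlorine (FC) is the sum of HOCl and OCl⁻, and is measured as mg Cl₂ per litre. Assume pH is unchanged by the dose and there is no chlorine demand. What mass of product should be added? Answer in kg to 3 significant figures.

7.35 kg

Volume: 193,000 US gal × 3.785 L/gal = 730,505 L.
[OCl⁻]/[HOCl] = 10^(pH − pKa) = 10^(7.74 − 7.56) = 1.514; fraction as HOCl = 1/(1 + 1.514) = 0.3978.
Free chlorine required for 2.64 ppm HOCl: 2.64 / 0.3978 = 6.636 ppm.
FC to add: 6.636 − 0.3 = 6.336 mg/L as Cl₂.
Cl₂ equivalent: 6.336 mg/L × 730,505 L = 4628 g.
Product at 63.0% available Cl: 4628 / 0.63 = 7347 g.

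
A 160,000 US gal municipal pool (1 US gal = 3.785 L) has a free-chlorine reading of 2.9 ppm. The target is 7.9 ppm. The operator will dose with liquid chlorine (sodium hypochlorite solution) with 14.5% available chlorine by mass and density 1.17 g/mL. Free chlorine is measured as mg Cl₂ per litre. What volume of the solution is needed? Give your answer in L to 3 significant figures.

Volume: 160,000 US gal × 3.785 L/gal = 605,600 L.
Chlorine deficit: 7.9 − 2.9 = 5 ppm = 5 mg/L as Cl₂.
Cl₂ equivalent needed: 5 mg/L × 605,600 L = 3,028,000 mg = 3028 g.
Product at 14.5% available chlorine: 3028 / 0.145 = 20,880 g.
Volume at density 1.17 g/mL: 20,880 g ÷ 1.17 g/mL = 17,850 mL.

17.8 L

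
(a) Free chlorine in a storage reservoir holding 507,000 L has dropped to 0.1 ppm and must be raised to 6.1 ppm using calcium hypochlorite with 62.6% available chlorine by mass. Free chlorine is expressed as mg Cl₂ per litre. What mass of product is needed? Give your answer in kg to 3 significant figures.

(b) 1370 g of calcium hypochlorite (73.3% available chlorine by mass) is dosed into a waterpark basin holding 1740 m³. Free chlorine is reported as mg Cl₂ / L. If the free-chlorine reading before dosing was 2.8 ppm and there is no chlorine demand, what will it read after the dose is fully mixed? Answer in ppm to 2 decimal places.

(a) 4.86 kg; (b) 3.38 ppm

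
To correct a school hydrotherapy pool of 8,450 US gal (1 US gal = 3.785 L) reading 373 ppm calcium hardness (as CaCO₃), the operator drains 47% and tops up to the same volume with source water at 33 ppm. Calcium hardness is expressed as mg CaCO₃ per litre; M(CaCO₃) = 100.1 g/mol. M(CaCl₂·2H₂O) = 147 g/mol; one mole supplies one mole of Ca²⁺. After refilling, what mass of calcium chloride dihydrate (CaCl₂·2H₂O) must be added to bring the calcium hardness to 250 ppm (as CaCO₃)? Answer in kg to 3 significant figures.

1.73 kg

Volume: 8,450 US gal × 3.785 L/gal = 31,983 L.
After draining 47% and refilling: 373 × 0.53 + 33 × 0.47 = 213.2 ppm.
Deficit to target: 250 − 213.2 = 36.8 mg/L.
As CaCO₃: 36.8 mg/L × 31,983 L = 1177 g; ÷ 100.1 = 11.76 mol Ca²⁺.
Mass: 11.76 × 147 = 1728 g.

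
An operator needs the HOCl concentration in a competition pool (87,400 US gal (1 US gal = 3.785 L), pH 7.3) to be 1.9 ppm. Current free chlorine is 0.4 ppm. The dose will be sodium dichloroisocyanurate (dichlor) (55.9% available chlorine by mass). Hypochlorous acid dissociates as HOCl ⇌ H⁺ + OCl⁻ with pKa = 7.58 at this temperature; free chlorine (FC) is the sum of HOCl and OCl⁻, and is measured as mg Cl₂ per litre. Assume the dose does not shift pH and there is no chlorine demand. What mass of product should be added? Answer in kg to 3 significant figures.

1.48 kg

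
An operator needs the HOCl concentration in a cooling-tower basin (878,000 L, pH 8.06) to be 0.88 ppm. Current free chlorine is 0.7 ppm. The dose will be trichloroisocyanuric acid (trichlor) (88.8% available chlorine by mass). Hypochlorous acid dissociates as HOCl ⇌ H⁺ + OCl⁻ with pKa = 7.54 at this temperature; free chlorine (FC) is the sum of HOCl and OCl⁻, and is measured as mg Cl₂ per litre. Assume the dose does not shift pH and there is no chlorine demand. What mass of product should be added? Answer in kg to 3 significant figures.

3.06 kg

[OCl⁻]/[HOCl] = 10^(pH − pKa) = 10^(8.06 − 7.54) = 3.311; fraction as HOCl = 1/(1 + 3.311) = 0.2319.
Free chlorine required for 0.88 ppm HOCl: 0.88 / 0.2319 = 3.794 ppm.
FC to add: 3.794 − 0.7 = 3.094 mg/L as Cl₂.
Cl₂ equivalent: 3.094 mg/L × 878,000 L = 2716 g.
Product at 88.8% available Cl: 2716 / 0.888 = 3059 g.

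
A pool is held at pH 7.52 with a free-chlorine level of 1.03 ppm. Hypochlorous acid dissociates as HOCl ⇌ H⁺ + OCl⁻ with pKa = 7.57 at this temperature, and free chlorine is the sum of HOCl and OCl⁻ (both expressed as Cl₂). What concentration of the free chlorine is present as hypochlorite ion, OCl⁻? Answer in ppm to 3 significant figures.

0.485 ppm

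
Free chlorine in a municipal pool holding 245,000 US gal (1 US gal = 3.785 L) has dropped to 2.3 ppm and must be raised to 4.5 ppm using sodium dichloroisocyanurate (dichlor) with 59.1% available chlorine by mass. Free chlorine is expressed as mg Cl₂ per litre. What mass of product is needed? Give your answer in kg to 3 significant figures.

3.45 kg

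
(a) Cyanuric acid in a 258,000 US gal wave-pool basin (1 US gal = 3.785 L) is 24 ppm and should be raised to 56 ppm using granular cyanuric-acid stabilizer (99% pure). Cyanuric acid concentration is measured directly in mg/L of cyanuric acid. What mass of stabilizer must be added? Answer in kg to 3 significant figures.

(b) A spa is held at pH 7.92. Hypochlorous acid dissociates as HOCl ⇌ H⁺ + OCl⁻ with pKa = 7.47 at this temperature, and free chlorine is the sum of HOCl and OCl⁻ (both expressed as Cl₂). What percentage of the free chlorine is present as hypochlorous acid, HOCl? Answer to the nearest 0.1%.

(a) Volume: 258,000 US gal × 3.785 L/gal = 976,530 L.
(a) CYA to add: (56 − 24) = 32 mg/L × 976,530 L = 31,250 g cyanuric acid.
(a) At 99% purity: 31,250 / 0.99 = 31,560 g product.

(b) [OCl⁻]/[HOCl] = 10^(pH − pKa) = 10^(7.92 − 7.47) = 10^0.45 = 2.818.
(b) Fraction as HOCl = 1 / (1 + 2.818) = 0.2619.

(a) 31.6 kg; (b) 26.2%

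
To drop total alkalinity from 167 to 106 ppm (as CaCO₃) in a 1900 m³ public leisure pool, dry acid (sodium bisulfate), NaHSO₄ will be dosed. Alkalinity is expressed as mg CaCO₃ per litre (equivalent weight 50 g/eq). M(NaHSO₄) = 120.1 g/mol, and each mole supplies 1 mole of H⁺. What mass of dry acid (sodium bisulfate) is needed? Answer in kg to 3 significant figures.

Volume: 1900 m³ = 1,900,000 L.
Alkalinity to neutralize: (167 − 106) = 61 mg/L as CaCO₃ × 1,900,000 L = 115,900 g as CaCO₃.
Equivalents of H⁺ required: 115,900 ÷ 50 g/eq = 2318 eq = 2318 mol NaHSO₄.
Mass of NaHSO₄: 2318 × 120.1 = 278,400 g.

278 kg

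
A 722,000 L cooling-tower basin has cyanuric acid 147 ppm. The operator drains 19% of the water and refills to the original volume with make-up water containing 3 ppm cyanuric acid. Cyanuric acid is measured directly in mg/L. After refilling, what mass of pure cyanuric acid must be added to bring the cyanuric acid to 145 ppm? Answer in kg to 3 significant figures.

After draining 19% and refilling: 147 × 0.81 + 3 × 0.19 = 119.64 ppm.
Deficit to target: 145 − 119.64 = 25.36 mg/L.
Mass: 25.36 mg/L × 722,000 L = 18,310 g cyanuric acid.

18.3 kg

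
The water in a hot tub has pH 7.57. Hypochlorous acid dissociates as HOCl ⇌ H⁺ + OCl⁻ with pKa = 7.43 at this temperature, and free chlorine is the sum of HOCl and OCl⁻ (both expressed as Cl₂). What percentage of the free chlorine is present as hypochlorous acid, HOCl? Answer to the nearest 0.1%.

[OCl⁻]/[HOCl] = 10^(pH − pKa) = 10^(7.57 − 7.43) = 10^0.14 = 1.38.
Fraction as HOCl = 1 / (1 + 1.38) = 0.4201.

42.0%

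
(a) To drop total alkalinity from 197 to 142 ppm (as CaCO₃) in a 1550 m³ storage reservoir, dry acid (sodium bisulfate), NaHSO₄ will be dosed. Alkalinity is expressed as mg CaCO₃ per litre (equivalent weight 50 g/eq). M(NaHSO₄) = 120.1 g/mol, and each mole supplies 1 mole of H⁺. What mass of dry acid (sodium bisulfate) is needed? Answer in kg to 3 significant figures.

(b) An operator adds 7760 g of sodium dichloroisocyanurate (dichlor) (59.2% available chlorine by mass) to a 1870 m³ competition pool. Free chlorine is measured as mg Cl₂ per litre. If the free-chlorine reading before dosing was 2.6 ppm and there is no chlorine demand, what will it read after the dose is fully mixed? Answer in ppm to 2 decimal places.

(a) 205 kg; (b) 5.06 ppm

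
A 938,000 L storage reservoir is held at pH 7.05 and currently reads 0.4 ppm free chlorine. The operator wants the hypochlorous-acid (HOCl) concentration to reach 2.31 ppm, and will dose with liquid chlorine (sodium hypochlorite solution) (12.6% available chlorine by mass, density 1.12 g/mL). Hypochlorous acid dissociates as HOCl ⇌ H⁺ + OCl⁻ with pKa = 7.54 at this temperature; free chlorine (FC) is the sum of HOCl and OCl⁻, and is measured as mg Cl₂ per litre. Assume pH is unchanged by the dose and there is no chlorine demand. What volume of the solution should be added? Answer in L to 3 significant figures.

[OCl⁻]/[HOCl] = 10^(pH − pKa) = 10^(7.05 − 7.54) = 0.3236; fraction as HOCl = 1/(1 + 0.3236) = 0.7555.
Free chlorine required for 2.31 ppm HOCl: 2.31 / 0.7555 = 3.058 ppm.
FC to add: 3.058 − 0.4 = 2.658 mg/L as Cl₂.
Cl₂ equivalent: 2.658 mg/L × 938,000 L = 2493 g.
Product at 12.6% available Cl: 2493 / 0.126 = 19,780 g.
Volume: 19,780 g ÷ 1.12 g/mL = 17,660 mL.

17.7 L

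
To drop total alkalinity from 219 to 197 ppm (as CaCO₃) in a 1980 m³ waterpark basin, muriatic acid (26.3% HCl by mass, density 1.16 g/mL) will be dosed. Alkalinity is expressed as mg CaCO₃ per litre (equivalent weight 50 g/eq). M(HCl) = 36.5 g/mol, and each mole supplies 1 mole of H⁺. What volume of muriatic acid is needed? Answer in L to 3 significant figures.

104 L

Volume: 1980 m³ = 1,980,000 L.
Alkalinity to neutralize: (219 − 197) = 22 mg/L as CaCO₃ × 1,980,000 L = 43,560 g as CaCO₃.
Equivalents of H⁺ required: 43,560 ÷ 50 g/eq = 871.2 eq = 871.2 mol HCl.
Mass of HCl: 871.2 × 36.5 = 31,800 g.
Mass of 26.3% solution: 31,800 / 0.263 = 120,900 g.
Volume: 120,900 g ÷ 1.16 g/mL = 104,200 mL.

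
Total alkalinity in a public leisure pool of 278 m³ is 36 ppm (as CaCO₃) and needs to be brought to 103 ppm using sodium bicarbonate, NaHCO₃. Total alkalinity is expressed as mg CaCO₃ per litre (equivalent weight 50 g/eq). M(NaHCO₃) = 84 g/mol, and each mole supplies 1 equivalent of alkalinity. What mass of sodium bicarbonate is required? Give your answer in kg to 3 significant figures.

31.3 kg

Volume: 278 m³ = 278,000 L.
Alkalinity to add: (103 − 36) = 67 mg/L as CaCO₃ × 278,000 L = 18,630 g as CaCO₃.
Equivalents: 18,630 g ÷ 50 g/eq = 372.5 eq.
NaHCO₃ supplies 1 eq per mole → 372.5 mol.
Mass: 372.5 mol × 84 g/mol = 31,290 g.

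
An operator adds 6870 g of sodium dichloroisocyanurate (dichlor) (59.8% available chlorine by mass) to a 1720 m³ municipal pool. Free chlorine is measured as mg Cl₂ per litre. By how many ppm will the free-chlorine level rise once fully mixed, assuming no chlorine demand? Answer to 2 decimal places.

2.39 ppm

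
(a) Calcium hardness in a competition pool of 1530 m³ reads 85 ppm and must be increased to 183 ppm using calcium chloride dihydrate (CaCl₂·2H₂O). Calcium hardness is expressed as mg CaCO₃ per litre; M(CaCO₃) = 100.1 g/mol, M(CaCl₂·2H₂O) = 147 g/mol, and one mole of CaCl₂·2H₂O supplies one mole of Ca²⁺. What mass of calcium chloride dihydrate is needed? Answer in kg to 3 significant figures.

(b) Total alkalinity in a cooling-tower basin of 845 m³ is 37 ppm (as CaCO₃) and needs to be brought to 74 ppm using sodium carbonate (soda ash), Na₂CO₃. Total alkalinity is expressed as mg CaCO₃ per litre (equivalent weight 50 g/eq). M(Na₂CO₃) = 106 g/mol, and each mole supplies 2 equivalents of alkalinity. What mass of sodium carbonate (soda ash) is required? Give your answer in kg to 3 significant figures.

(a) 220 kg; (b) 33.1 kg

(a) Volume: 1530 m³ = 1,530,000 L.
(a) Hardness to add: (183 − 85) = 98 mg/L as CaCO₃ × 1,530,000 L = 149,900 g as CaCO₃.
(a) Moles of Ca²⁺ (1 mol Ca²⁺ ≡ 1 mol CaCO₃): 149,900 / 100.1 g/mol = 1498 mol.
(a) Mass of CaCl₂·2H₂O: 1498 × 147 = 220,200 g.

(b) Volume: 845 m³ = 845,000 L.
(b) Alkalinity to add: (74 − 37) = 37 mg/L as CaCO₃ × 845,000 L = 31,260 g as CaCO₃.
(b) Equivalents: 31,260 g ÷ 50 g/eq = 625.3 eq.
(b) Each mole of Na₂CO₃ supplies 2 eq, so 625.3 / 2 = 312.6 mol.
(b) Mass: 312.6 mol × 106 g/mol = 33,140 g.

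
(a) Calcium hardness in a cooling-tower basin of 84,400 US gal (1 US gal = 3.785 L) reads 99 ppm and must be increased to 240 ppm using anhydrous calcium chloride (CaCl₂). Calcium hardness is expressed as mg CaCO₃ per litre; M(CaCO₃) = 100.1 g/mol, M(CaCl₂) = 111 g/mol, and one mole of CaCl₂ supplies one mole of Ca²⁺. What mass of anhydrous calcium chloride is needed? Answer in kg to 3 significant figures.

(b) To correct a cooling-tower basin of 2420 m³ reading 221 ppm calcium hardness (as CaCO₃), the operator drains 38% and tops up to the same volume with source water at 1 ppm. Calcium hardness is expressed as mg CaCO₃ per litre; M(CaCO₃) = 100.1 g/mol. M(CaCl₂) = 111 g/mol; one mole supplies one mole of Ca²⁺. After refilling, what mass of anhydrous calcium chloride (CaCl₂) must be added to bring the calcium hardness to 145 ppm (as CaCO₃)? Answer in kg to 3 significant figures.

(a) Volume: 84,400 US gal × 3.785 L/gal = 319,454 L.
(a) Hardness to add: (240 − 99) = 141 mg/L as CaCO₃ × 319,454 L = 45,040 g as CaCO₃.
(a) Moles of Ca²⁺ (1 mol Ca²⁺ ≡ 1 mol CaCO₃): 45,040 / 100.1 g/mol = 450 mol.
(a) Mass of CaCl₂: 450 × 111 = 49,950 g.

(b) Volume: 2420 m³ = 2,420,000 L.
(b) After draining 38% and refilling: 221 × 0.62 + 1 × 0.38 = 137.4 ppm.
(b) Deficit to target: 145 − 137.4 = 7.6 mg/L.
(b) As CaCO₃: 7.6 mg/L × 2,420,000 L = 18,390 g; ÷ 100.1 = 183.7 mol Ca²⁺.
(b) Mass: 183.7 × 111 = 20,390 g.

(a) 49.9 kg; (b) 20.4 kg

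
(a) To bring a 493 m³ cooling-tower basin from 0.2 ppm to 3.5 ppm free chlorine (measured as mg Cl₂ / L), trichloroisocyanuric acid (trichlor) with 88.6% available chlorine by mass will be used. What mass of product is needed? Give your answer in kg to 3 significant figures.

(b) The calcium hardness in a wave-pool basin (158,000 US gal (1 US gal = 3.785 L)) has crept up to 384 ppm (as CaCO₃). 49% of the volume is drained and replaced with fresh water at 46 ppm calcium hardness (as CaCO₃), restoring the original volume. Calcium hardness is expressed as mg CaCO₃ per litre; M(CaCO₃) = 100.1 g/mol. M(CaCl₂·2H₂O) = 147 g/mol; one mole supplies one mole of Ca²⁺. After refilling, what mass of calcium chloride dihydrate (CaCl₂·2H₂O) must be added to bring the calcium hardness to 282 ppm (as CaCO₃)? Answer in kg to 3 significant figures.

(a) 1.84 kg; (b) 55.9 kg

(a) Volume: 493 m³ = 493,000 L.
(a) Chlorine deficit: 3.5 − 0.2 = 3.3 ppm = 3.3 mg/L as Cl₂.
(a) Cl₂ equivalent needed: 3.3 mg/L × 493,000 L = 1,627,000 mg = 1627 g.
(a) Product at 88.6% available chlorine: 1627 / 0.886 = 1836 g.

(b) Volume: 158,000 US gal × 3.785 L/gal = 598,030 L.
(b) After draining 49% and refilling: 384 × 0.51 + 46 × 0.49 = 218.38 ppm.
(b) Deficit to target: 282 − 218.38 = 63.62 mg/L.
(b) As CaCO₃: 63.62 mg/L × 598,030 L = 38,050 g; ÷ 100.1 = 380.1 mol Ca²⁺.
(b) Mass: 380.1 × 147 = 55,870 g.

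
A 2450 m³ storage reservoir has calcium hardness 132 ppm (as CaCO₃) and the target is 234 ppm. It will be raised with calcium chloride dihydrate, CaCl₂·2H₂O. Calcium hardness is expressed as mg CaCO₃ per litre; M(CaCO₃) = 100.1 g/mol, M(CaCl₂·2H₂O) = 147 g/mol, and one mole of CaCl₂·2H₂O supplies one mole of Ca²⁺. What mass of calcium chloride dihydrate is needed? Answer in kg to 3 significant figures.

367 kg

Volume: 2450 m³ = 2,450,000 L.
Hardness to add: (234 − 132) = 102 mg/L as CaCO₃ × 2,450,000 L = 249,900 g as CaCO₃.
Moles of Ca²⁺ (1 mol Ca²⁺ ≡ 1 mol CaCO₃): 249,900 / 100.1 g/mol = 2497 mol.
Mass of CaCl₂·2H₂O: 2497 × 147 = 367,000 g.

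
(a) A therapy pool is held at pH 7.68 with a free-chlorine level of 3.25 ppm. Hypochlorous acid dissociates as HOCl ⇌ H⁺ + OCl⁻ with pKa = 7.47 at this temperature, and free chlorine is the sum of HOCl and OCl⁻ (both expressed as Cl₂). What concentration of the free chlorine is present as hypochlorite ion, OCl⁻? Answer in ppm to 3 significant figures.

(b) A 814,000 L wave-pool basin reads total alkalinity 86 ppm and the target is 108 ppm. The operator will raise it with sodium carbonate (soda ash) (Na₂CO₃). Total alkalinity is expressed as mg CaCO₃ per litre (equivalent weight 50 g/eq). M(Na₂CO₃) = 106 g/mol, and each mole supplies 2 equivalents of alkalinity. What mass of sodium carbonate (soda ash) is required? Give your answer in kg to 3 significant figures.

(a) [OCl⁻]/[HOCl] = 10^(pH − pKa) = 10^(7.68 − 7.47) = 10^0.21 = 1.622.
(a) Fraction as HOCl = 1 / (1 + 1.622) = 0.3814.
(a) OCl⁻ = (1 − 0.3814) × 3.25 ppm = 2.01 ppm.

(b) Alkalinity to add: (108 − 86) = 22 mg/L as CaCO₃ × 814,000 L = 17,910 g as CaCO₃.
(b) Equivalents: 17,910 g ÷ 50 g/eq = 358.2 eq.
(b) Each mole of Na₂CO₃ supplies 2 eq, so 358.2 / 2 = 179.1 mol.
(b) Mass: 179.1 mol × 106 g/mol = 18,980 g.

(a) 2.01 ppm; (b) 19.0 kg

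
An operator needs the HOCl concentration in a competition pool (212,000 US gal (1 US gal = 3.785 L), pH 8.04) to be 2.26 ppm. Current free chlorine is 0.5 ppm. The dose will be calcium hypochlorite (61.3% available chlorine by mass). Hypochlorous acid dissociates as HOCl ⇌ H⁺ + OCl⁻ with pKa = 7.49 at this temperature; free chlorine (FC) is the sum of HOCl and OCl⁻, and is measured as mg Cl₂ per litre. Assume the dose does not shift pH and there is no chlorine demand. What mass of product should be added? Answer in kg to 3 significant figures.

Volume: 212,000 US gal × 3.785 L/gal = 802,420 L.
[OCl⁻]/[HOCl] = 10^(pH − pKa) = 10^(8.04 − 7.49) = 3.548; fraction as HOCl = 1/(1 + 3.548) = 0.2199.
Free chlorine required for 2.26 ppm HOCl: 2.26 / 0.2199 = 10.28 ppm.
FC to add: 10.28 − 0.5 = 9.779 mg/L as Cl₂.
Cl₂ equivalent: 9.779 mg/L × 802,420 L = 7847 g.
Product at 61.3% available Cl: 7847 / 0.613 = 12,800 g.

12.8 kg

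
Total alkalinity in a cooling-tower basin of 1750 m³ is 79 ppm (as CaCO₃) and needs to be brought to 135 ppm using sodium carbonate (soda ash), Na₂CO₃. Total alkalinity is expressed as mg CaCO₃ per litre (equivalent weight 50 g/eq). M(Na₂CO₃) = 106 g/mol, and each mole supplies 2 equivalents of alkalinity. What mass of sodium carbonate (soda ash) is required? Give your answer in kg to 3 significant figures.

Volume: 1750 m³ = 1,750,000 L.
Alkalinity to add: (135 − 79) = 56 mg/L as CaCO₃ × 1,750,000 L = 98,000 g as CaCO₃.
Equivalents: 98,000 g ÷ 50 g/eq = 1960 eq.
Each mole of Na₂CO₃ supplies 2 eq, so 1960 / 2 = 980 mol.
Mass: 980 mol × 106 g/mol = 103,900 g.

104 kg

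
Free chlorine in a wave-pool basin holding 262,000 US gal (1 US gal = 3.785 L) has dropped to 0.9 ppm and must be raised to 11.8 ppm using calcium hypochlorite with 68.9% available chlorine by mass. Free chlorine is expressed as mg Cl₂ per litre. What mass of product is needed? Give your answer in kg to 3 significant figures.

15.7 kg

Volume: 262,000 US gal × 3.785 L/gal = 991,670 L.
Chlorine deficit: 11.8 − 0.9 = 10.9 ppm = 10.9 mg/L as Cl₂.
Cl₂ equivalent needed: 10.9 mg/L × 991,670 L = 10,810,000 mg = 10,810 g.
Product at 68.9% available chlorine: 10,810 / 0.689 = 15,690 g.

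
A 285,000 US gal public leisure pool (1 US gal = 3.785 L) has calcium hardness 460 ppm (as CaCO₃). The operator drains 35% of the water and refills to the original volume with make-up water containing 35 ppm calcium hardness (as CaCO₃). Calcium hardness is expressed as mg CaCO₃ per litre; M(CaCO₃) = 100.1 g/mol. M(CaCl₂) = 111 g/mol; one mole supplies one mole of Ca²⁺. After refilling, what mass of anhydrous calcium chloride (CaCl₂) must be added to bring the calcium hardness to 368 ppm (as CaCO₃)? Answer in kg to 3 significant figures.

67.9 kg

Volume: 285,000 US gal × 3.785 L/gal = 1,078,725 L.
After draining 35% and refilling: 460 × 0.65 + 35 × 0.35 = 311.25 ppm.
Deficit to target: 368 − 311.25 = 56.75 mg/L.
As CaCO₃: 56.75 mg/L × 1,078,725 L = 61,220 g; ÷ 100.1 = 611.6 mol Ca²⁺.
Mass: 611.6 × 111 = 67,880 g.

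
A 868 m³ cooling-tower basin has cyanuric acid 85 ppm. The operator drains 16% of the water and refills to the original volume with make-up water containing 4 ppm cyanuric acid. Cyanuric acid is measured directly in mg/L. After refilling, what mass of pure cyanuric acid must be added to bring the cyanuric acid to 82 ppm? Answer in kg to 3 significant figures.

Volume: 868 m³ = 868,000 L.
After draining 16% and refilling: 85 × 0.84 + 4 × 0.16 = 72.04 ppm.
Deficit to target: 82 − 72.04 = 9.96 mg/L.
Mass: 9.96 mg/L × 868,000 L = 8645 g cyanuric acid.

8.65 kg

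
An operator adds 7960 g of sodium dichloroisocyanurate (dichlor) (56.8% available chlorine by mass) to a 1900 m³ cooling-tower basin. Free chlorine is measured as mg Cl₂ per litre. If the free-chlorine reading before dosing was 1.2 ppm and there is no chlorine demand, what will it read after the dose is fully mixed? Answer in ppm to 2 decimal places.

3.58 ppm

Volume: 1900 m³ = 1,900,000 L.
Available chlorine delivered: 7960 g × 0.568 = 4521 g as Cl₂.
Concentration rise: 4521 g / 1,900,000 L = 2.38 mg/L = 2.38 ppm.
Final FC: 1.2 + 2.38 = 3.58 ppm.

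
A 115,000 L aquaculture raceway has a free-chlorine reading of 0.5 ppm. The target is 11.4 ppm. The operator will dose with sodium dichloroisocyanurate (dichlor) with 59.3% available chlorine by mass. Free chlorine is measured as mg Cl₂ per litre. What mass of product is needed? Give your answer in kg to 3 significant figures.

Chlorine deficit: 11.4 − 0.5 = 10.9 ppm = 10.9 mg/L as Cl₂.
Cl₂ equivalent needed: 10.9 mg/L × 115,000 L = 1,254,000 mg = 1254 g.
Product at 59.3% available chlorine: 1254 / 0.593 = 2114 g.

2.11 kg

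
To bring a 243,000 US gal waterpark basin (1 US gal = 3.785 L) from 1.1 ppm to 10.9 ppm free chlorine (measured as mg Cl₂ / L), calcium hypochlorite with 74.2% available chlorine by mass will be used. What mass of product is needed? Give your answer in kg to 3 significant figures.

12.1 kg

Volume: 243,000 US gal × 3.785 L/gal = 919,755 L.
Chlorine deficit: 10.9 − 1.1 = 9.8 ppm = 9.8 mg/L as Cl₂.
Cl₂ equivalent needed: 9.8 mg/L × 919,755 L = 9,014,000 mg = 9014 g.
Product at 74.2% available chlorine: 9014 / 0.742 = 12,150 g.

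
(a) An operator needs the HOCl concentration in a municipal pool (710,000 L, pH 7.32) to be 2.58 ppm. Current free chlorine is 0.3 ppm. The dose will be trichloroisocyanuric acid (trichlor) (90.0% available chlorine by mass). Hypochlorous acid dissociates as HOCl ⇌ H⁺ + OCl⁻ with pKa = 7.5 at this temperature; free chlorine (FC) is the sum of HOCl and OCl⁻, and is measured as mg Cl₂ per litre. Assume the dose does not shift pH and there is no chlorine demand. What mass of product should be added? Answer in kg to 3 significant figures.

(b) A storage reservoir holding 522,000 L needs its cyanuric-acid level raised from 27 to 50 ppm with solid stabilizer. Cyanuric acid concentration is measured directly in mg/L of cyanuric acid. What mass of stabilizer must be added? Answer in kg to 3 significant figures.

(a) 3.14 kg; (b) 12.0 kg

(a) [OCl⁻]/[HOCl] = 10^(pH − pKa) = 10^(7.32 − 7.5) = 0.6607; fraction as HOCl = 1/(1 + 0.6607) = 0.6022.
(a) Free chlorine required for 2.58 ppm HOCl: 2.58 / 0.6022 = 4.285 ppm.
(a) FC to add: 4.285 − 0.3 = 3.985 mg/L as Cl₂.
(a) Cl₂ equivalent: 3.985 mg/L × 710,000 L = 2829 g.
(a) Product at 90.0% available Cl: 2829 / 0.9 = 3143 g.

(b) CYA to add: (50 − 27) = 23 mg/L × 522,000 L = 12,010 g cyanuric acid.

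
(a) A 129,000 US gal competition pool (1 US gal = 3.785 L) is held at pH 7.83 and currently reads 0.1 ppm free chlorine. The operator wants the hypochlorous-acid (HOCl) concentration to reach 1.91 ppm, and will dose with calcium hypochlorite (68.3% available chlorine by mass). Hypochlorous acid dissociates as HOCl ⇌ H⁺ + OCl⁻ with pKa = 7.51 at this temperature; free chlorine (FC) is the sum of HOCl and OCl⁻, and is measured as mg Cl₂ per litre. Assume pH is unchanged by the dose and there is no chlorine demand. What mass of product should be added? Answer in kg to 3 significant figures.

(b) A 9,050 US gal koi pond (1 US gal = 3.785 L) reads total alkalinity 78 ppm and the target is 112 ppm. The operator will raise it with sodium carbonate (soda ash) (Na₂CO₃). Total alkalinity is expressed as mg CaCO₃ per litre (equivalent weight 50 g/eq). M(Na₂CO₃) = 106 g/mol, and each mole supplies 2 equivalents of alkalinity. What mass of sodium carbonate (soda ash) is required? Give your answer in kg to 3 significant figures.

(a) 4.15 kg; (b) 1.23 kg

(a) Volume: 129,000 US gal × 3.785 L/gal = 488,265 L.
(a) [OCl⁻]/[HOCl] = 10^(pH − pKa) = 10^(7.83 − 7.51) = 2.089; fraction as HOCl = 1/(1 + 2.089) = 0.3237.
(a) Free chlorine required for 1.91 ppm HOCl: 1.91 / 0.3237 = 5.901 ppm.
(a) FC to add: 5.901 − 0.1 = 5.801 mg/L as Cl₂.
(a) Cl₂ equivalent: 5.801 mg/L × 488,265 L = 2832 g.
(a) Product at 68.3% available Cl: 2832 / 0.683 = 4147 g.

(b) Volume: 9,050 US gal × 3.785 L/gal = 34,254 L.
(b) Alkalinity to add: (112 − 78) = 34 mg/L as CaCO₃ × 34,254 L = 1165 g as CaCO₃.
(b) Equivalents: 1165 g ÷ 50 g/eq = 23.29 eq.
(b) Each mole of Na₂CO₃ supplies 2 eq, so 23.29 / 2 = 11.65 mol.
(b) Mass: 11.65 mol × 106 g/mol = 1235 g.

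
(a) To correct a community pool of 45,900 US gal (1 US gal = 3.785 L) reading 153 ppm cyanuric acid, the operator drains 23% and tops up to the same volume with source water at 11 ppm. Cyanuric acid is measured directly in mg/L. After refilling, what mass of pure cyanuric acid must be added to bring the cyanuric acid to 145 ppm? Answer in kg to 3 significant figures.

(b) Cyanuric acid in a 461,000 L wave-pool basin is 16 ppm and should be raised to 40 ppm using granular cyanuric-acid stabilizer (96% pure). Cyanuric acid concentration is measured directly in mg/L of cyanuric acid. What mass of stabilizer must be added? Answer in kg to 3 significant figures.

(a) 4.28 kg; (b) 11.5 kg

(a) Volume: 45,900 US gal × 3.785 L/gal = 173,732 L.
(a) After draining 23% and refilling: 153 × 0.77 + 11 × 0.23 = 120.34 ppm.
(a) Deficit to target: 145 − 120.34 = 24.66 mg/L.
(a) Mass: 24.66 mg/L × 173,732 L = 4284 g cyanuric acid.

(b) CYA to add: (40 − 16) = 24 mg/L × 461,000 L = 11,060 g cyanuric acid.
(b) At 96% purity: 11,060 / 0.96 = 11,520 g product.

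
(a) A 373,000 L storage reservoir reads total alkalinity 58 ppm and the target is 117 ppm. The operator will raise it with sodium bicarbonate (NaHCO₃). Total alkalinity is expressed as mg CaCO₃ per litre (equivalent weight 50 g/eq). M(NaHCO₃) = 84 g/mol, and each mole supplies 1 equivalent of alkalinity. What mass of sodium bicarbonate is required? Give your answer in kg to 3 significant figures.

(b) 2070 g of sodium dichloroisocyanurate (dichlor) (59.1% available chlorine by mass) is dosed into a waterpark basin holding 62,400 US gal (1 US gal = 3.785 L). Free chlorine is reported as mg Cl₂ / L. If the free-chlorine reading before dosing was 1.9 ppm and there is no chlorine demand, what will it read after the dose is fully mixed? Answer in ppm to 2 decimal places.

(a) 37.0 kg; (b) 7.08 ppm

(a) Alkalinity to add: (117 − 58) = 59 mg/L as CaCO₃ × 373,000 L = 22,010 g as CaCO₃.
(a) Equivalents: 22,010 g ÷ 50 g/eq = 440.1 eq.
(a) NaHCO₃ supplies 1 eq per mole → 440.1 mol.
(a) Mass: 440.1 mol × 84 g/mol = 36,970 g.

(b) Volume: 62,400 US gal × 3.785 L/gal = 236,184 L.
(b) Available chlorine delivered: 2070 g × 0.591 = 1223 g as Cl₂.
(b) Concentration rise: 1223 g / 236,184 L = 5.18 mg/L = 5.18 ppm.
(b) Final FC: 1.9 + 5.18 = 7.08 ppm.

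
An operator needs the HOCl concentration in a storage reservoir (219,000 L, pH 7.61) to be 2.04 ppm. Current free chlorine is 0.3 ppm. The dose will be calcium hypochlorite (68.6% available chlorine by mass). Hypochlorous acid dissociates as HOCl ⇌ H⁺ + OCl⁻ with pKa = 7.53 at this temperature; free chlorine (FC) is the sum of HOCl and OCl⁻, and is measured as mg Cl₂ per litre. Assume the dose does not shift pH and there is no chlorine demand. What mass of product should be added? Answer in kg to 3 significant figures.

[OCl⁻]/[HOCl] = 10^(pH − pKa) = 10^(7.61 − 7.53) = 1.202; fraction as HOCl = 1/(1 + 1.202) = 0.4541.
Free chlorine required for 2.04 ppm HOCl: 2.04 / 0.4541 = 4.493 ppm.
FC to add: 4.493 − 0.3 = 4.193 mg/L as Cl₂.
Cl₂ equivalent: 4.193 mg/L × 219,000 L = 918.2 g.
Product at 68.6% available Cl: 918.2 / 0.686 = 1338 g.

1.34 kg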